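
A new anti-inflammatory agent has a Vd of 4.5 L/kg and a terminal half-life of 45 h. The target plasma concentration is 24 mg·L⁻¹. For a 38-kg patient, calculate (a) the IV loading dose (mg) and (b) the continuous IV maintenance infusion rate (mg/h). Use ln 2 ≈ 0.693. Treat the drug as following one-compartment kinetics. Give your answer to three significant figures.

(a) 4100 mg; (b) 63.2 mg/h

Vd(total) = 38 kg × 4.5 L/kg = 171.0 L
LD = Vd × C = 171.0 × 24 = 4104 mg
CL = 0.693 × Vd / t½ = 0.693 × 171.0 / 45 = 2.633 L/h
Infusion rate = CL × Css = 2.633 × 24 = 63.19 mg/h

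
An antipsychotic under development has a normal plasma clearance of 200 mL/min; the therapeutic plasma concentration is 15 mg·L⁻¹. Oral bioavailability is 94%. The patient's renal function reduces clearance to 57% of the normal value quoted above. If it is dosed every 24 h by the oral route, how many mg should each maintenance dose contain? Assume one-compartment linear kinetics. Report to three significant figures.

CL = 200 mL/min × 60/1000 = 12.00 L/h
Patient clearance = 0.57 × 12.00 = 6.840 L/h
D = CL × Css × τ / F = 6.840 × 15 × 24 / 0.94 = 2620 mg

2620 mg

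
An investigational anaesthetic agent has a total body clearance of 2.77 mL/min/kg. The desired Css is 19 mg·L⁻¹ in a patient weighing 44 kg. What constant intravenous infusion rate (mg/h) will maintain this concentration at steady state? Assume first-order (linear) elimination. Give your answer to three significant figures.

139 mg/h

CL = 2.77 mL/min/kg × 44 kg = 121.9 mL/min = 121.9 × 60/1000 = 7.314 L/h
Infusion rate = CL · Css = 7.314 L/h × 19 mg/L = 139.0 mg/h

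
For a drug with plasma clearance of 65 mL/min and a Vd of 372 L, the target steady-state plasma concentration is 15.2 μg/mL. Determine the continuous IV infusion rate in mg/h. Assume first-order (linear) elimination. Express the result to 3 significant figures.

59.3 mg/h

CL = 65 mL/min = 65 × 0.06 = 3.900 L/h
Infusion rate = CL · Css = 3.900 L/h × 15.2 mg/L = 59.28 mg/h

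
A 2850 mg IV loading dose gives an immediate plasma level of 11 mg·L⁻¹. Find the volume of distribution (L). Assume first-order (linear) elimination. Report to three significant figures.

Immediately after an IV bolus, C₀ = Dose / Vd, so Vd = Dose / C₀.
Vd = 2850 / 11 = 259.1 L

259 L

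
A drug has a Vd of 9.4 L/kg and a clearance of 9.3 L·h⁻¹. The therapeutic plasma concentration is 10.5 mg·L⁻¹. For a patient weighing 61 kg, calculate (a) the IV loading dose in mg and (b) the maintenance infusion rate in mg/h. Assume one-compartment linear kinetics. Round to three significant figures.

(a) 6020 mg; (b) 97.7 mg/h

Total Vd = 9.4 × 61 = 573.4 L
Loading: fill Vd to C_target → 573.4 L × 10.5 mg/L = 6021 mg
Maintenance infusion rate = CL × Css = 9.300 × 10.5 = 97.65 mg/h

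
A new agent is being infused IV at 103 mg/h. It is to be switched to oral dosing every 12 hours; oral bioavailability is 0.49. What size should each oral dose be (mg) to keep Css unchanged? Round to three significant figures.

To maintain the same Css, the systemic dosing rate must be unchanged: F·D/τ = infusion rate.
D = rate × τ / F = 103 × 12 / 0.49 = 2522 mg

2520 mg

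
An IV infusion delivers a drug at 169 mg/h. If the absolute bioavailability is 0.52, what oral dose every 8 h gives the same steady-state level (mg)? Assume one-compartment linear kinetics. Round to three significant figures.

To maintain the same Css, the systemic dosing rate must be unchanged: F·D/τ = infusion rate.
D = rate × τ / F = 169 × 8 / 0.52 = 2600 mg

2600 mg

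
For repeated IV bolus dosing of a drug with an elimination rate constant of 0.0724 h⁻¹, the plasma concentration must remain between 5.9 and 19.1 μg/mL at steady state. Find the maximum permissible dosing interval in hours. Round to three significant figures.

Between IV bolus doses, concentration decays as C = C₀·e^(−kτ), so C_peak/C_trough = e^(kτ).
τ_max = ln(C_peak/C_trough) / k = ln(19.1/5.9) / 0.07240 = 1.175 / 0.07240 = 16.23 h

16.2 h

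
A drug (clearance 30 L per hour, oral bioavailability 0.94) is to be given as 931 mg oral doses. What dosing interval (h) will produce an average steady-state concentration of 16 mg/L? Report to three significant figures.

1.82 h

F·D/τ = CL·Css → τ = F·D / (CL·Css).
τ = 0.94 × 931 / (30 × 16) = 1.823 h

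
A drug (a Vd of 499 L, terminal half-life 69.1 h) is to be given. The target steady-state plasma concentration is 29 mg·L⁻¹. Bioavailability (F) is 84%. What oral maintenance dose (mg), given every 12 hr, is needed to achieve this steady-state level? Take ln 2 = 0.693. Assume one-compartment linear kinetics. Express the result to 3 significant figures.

2070 mg

CL = ln 2 · Vd / t½ = 0.693 × 499.0 / 69.1 = 5.004 L/h
D = CL × Css × τ / F = 5.004 × 29 × 12 / 0.84 = 2073 mg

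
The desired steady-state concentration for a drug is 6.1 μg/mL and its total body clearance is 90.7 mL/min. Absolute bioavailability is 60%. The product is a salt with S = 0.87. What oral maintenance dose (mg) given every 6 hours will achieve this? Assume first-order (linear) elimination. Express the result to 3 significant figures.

382 mg

CL = 90.7 mL/min × 60/1000 = 5.442 L/h
D = CL × Css × τ / F / S = 5.442 × 6.1 × 6 / 0.6 / 0.87 = 381.6 mg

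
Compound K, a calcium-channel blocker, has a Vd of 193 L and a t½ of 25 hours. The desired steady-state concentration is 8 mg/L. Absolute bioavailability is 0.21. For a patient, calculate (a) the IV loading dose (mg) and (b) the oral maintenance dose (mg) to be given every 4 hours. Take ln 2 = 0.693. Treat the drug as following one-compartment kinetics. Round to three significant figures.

LD = Vd × C = 193.0 × 8 = 1544 mg
CL = 0.693 × Vd / t½ = 0.693 × 193.0 / 25 = 5.350 L/h
D = CL × Css × τ / F = 5.350 × 8 × 4 / 0.21 = 815.2 mg

(a) 1540 mg; (b) 815 mg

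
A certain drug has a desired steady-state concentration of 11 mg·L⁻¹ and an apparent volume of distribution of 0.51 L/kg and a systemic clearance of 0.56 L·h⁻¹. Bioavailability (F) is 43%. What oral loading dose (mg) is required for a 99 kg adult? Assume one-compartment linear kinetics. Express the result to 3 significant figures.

1290 mg

Total Vd = 0.51 × 99 = 50.49 L
The loading dose fills Vd to the target concentration.
LD = Vd × C / F = 50.49 × 11.00 / 0.43 = 1292 mg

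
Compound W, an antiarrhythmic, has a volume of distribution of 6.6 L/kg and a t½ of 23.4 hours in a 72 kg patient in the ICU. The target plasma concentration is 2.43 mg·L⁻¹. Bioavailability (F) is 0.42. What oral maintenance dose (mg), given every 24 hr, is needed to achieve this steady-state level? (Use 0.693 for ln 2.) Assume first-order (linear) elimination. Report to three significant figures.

1950 mg

Total Vd = 6.6 × 72 = 475.2 L
CL = ln 2 · Vd / t½ = 0.693 × 475.2 / 23.4 = 14.07 L/h
D = CL × Css × τ / F = 14.07 × 2.43 × 24 / 0.42 = 1954 mg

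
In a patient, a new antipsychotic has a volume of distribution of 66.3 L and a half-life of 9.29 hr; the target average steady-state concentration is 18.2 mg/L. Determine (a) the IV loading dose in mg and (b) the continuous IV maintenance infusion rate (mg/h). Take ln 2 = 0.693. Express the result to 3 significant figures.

LD = Vd × C = 66.30 × 18.2 = 1207 mg
CL = 0.693 × Vd / t½ = 0.693 × 66.30 / 9.29 = 4.946 L/h
Infusion rate = CL × Css = 4.946 × 18.2 = 90.02 mg/h

(a) 1210 mg; (b) 90.0 mg/h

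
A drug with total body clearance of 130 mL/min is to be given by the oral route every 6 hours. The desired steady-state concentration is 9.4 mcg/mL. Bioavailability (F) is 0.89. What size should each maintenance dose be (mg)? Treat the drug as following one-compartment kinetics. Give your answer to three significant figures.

494 mg

CL = 130 mL/min × 60/1000 = 7.800 L/h
D = CL × Css × τ / F = 7.800 × 9.4 × 6 / 0.89 = 494.3 mg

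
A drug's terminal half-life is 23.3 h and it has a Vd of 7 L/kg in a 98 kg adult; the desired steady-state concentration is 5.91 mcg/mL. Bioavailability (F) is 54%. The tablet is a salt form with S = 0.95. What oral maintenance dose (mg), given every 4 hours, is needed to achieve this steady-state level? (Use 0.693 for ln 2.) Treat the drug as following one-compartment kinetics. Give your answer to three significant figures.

Vd = 7 L/kg × 98 kg = 686.0 L
CL = ln 2 · Vd / t½ = 0.693 × 686.0 / 23.3 = 20.40 L/h
D = CL × Css × τ / F / S = 20.40 × 5.91 × 4 / 0.54 / 0.95 = 940.1 mg

940 mg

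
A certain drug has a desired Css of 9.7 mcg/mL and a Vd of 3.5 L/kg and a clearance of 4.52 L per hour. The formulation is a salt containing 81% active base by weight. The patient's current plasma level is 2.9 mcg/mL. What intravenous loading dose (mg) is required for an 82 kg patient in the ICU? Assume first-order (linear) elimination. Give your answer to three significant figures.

Vd = 3.5 L/kg × 82 kg = 287.0 L
Concentration deficit ΔC = 9.7 − 2.9 = 6.800 mg/L
LD = Vd × ΔC / S = 287.0 × 6.800 / 0.81 = 2409 mg

2410 mg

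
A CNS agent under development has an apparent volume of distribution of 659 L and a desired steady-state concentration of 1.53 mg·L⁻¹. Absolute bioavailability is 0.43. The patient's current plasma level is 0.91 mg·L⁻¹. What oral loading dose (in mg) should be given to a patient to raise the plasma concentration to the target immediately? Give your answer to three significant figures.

950 mg

Concentration deficit ΔC = 1.53 − 0.91 = 0.6200 mg/L
LD = Vd × ΔC / F = 659.0 × 0.6200 / 0.43 = 950.2 mg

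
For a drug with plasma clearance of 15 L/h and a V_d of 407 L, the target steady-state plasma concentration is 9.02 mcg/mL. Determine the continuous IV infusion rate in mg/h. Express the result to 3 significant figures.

R₀ = 15.00 × 9.02 = 135.3 mg/h

135 mg/h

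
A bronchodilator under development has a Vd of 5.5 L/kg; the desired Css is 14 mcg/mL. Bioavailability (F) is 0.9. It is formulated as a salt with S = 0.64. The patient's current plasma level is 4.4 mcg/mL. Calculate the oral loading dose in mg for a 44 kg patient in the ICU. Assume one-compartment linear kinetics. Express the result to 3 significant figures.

Total Vd = 5.5 × 44 = 242.0 L
Concentration deficit ΔC = 14 − 4.4 = 9.600 mg/L
LD = Vd × ΔC / F / S = 242.0 × 9.600 / 0.9 / 0.64 = 4033 mg

4030 mg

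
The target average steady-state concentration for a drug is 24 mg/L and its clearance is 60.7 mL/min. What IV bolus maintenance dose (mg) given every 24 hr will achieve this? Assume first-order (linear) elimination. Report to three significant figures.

CL = 60.7 mL/min × 60/1000 = 3.642 L/h
D = CL × Css × τ = 3.642 × 24 × 24 = 2098 mg

2100 mg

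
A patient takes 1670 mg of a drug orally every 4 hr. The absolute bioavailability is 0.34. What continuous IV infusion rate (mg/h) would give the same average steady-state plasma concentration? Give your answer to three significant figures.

Equivalent systemic input: infusion rate = F·D/τ.
Rate = 0.34 × 1670 / 4 = 142.0 mg/h

142 mg/h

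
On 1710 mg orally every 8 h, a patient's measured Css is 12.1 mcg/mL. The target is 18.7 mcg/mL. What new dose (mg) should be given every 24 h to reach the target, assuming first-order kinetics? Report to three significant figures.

For first-order elimination, Css ∝ F·D/(CL·τ); F and CL are unchanged, so Css ∝ D/τ.
D₂ = D₁ × (Css,target / Css,current) × (τ₂/τ₁) = 1710 × (18.7/12.1) × (24/8) = 7928 mg

7930 mg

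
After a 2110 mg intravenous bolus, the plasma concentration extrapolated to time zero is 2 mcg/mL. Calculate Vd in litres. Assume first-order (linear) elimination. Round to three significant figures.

1060 L

Immediately after an IV bolus, C₀ = Dose / Vd, so Vd = Dose / C₀.
Vd = 2110 / 2 = 1055 L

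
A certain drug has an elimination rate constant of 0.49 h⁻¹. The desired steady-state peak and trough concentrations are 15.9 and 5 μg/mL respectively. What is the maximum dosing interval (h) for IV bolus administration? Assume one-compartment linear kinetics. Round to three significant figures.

2.36 h

Between IV bolus doses, concentration decays as C = C₀·e^(−kτ), so C_peak/C_trough = e^(kτ).
τ_max = ln(C_peak/C_trough) / k = ln(15.9/5) / 0.4900 = 1.157 / 0.4900 = 2.361 h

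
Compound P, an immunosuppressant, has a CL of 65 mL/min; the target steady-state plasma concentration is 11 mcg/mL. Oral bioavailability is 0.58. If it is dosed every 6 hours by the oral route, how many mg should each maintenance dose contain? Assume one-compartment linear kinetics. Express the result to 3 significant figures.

CL = 65 mL/min = 65 × 0.06 = 3.900 L/h
At steady state, dose per interval replaces the amount cleared in that interval: F·D/τ = CL·Css.
D = CL × Css × τ / F = 3.900 × 11 × 6 / 0.58 = 443.8 mg

444 mg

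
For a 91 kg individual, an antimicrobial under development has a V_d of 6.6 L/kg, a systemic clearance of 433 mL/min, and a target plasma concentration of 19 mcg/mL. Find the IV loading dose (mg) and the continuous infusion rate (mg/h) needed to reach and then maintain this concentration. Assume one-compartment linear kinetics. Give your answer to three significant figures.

Total Vd = 6.6 × 91 = 600.6 L
Loading dose = Vd × C = 600.6 × 19 = 11410 mg
CL = 433 mL/min × 60/1000 = 25.98 L/h
Maintenance: replace elimination → rate = CL × Css = 25.98 × 19 = 493.6 mg/h

(a) 11400 mg; (b) 494 mg/h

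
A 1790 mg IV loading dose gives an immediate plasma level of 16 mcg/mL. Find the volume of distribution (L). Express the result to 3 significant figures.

112 L

Immediately after an IV bolus, C₀ = Dose / Vd, so Vd = Dose / C₀.
Vd = 1790 / 16 = 111.9 L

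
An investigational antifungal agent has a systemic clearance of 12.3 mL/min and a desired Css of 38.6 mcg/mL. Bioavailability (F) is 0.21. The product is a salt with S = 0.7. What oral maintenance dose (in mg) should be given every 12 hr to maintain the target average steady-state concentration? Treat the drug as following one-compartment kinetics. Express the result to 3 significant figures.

Convert clearance: 12.3 mL/min × 60 min/h ÷ 1000 mL/L = 0.7380 L/h
D = CL × Css × τ / F / S = 0.7380 × 38.6 × 12 / 0.21 / 0.7 = 2325 mg

2330 mg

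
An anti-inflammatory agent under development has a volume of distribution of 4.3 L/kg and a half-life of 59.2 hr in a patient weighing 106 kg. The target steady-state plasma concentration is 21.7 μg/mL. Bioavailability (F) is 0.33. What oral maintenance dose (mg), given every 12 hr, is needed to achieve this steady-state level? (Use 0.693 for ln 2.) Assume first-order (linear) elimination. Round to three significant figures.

4210 mg

Total Vd = 4.3 × 106 = 455.8 L
CL = ln 2 · Vd / t½ = 0.693 × 455.8 / 59.2 = 5.336 L/h
D = CL × Css × τ / F = 5.336 × 21.7 × 12 / 0.33 = 4211 mg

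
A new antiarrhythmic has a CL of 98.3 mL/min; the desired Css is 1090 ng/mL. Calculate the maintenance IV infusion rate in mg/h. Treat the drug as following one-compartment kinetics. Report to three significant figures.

6.43 mg/h

CL = 98.3 mL/min × 60/1000 = 5.898 L/h
C = 1090 ng/mL = 1.090 mg/L
At steady state, infusion rate equals elimination rate: rate in = CL × Css.
Infusion rate = CL · Css = 5.898 L/h × 1.09 mg/L = 6.429 mg/h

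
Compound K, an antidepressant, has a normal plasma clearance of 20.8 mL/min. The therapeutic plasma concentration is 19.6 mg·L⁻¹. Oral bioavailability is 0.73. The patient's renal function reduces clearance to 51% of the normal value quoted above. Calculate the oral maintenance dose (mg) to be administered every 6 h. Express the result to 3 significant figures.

103 mg

Convert clearance: 20.8 mL/min × 60 min/h ÷ 1000 mL/L = 1.248 L/h
Patient clearance = 0.51 × 1.248 = 0.6365 L/h
D = CL × Css × τ / F = 0.6365 × 19.6 × 6 / 0.73 = 102.5 mg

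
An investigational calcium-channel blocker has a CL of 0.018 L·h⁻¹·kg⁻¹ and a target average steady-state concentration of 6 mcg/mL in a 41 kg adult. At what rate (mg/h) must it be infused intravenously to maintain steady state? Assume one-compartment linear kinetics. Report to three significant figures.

4.43 mg/h

CL = 0.018 L·h⁻¹·kg⁻¹ × 41 kg = 0.7380 L/h
Rate = CL × Css = 0.7380 × 6 = 4.428 mg/h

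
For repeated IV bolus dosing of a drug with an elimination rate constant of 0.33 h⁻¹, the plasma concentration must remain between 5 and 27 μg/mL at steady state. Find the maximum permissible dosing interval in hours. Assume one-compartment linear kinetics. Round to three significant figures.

Between IV bolus doses, concentration decays as C = C₀·e^(−kτ), so C_peak/C_trough = e^(kτ).
τ_max = ln(C_peak/C_trough) / k = ln(27/5) / 0.3300 = 1.686 / 0.3300 = 5.109 h

5.11 h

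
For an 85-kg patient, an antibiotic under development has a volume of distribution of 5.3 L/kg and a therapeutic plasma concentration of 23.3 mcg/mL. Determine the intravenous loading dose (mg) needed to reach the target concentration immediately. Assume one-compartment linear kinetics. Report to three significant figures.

Vd(total) = 85 kg × 5.3 L/kg = 450.5 L
The loading dose fills Vd to the target concentration.
LD = Vd × C = 450.5 × 23.30 = 10500 mg

10500 mg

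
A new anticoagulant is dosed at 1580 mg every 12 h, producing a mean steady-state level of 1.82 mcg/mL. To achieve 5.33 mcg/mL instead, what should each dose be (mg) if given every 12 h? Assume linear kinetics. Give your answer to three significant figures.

With linear kinetics, Css is proportional to dose rate (D/τ) at fixed clearance.
D₂ = D₁ × (Css,target / Css,current) = 1580 × 5.33/1.82 = 4627 mg

4630 mg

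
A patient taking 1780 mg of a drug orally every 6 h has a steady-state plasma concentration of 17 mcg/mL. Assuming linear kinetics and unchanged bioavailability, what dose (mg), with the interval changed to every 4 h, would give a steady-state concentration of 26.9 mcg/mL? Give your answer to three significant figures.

1880 mg

With linear kinetics, Css is proportional to dose rate (D/τ) at fixed clearance.
D₂ = D₁ × (Css,target / Css,current) × (τ₂/τ₁) = 1780 × (26.9/17) × (4/6) = 1878 mg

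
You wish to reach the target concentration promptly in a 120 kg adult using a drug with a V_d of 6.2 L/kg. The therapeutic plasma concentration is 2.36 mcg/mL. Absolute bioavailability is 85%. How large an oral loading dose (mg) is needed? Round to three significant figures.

2070 mg

Vd = 6.2 L/kg × 120 kg = 744.0 L
LD = Vd × C / F = 744.0 × 2.360 / 0.85 = 2066 mg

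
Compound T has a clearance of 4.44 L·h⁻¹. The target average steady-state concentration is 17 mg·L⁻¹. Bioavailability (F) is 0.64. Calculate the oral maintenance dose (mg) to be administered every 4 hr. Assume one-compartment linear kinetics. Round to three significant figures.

472 mg

D = CL × Css × τ / F = 4.440 × 17 × 4 / 0.64 = 471.8 mg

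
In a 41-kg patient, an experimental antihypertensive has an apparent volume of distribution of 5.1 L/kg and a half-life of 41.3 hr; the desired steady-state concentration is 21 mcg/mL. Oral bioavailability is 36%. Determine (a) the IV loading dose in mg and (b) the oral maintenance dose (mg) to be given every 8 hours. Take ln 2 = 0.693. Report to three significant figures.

(a) 4390 mg; (b) 1640 mg

Vd = 5.1 L/kg × 41 kg = 209.1 L
LD = Vd × C = 209.1 × 21 = 4391 mg
CL = 0.693 × Vd / t½ = 0.693 × 209.1 / 41.3 = 3.509 L/h
D = CL × Css × τ / F = 3.509 × 21 × 8 / 0.36 = 1638 mg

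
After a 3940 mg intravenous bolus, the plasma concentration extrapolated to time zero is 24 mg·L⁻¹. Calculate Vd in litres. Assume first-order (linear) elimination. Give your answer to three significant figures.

164 L

Immediately after an IV bolus, C₀ = Dose / Vd, so Vd = Dose / C₀.
Vd = 3940 / 24 = 164.2 L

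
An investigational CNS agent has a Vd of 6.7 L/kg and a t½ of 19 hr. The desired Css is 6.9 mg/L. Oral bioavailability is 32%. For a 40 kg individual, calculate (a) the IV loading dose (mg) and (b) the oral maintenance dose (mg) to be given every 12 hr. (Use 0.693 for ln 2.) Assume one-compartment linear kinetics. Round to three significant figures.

Total Vd = 6.7 × 40 = 268.0 L
LD = Vd × C = 268.0 × 6.9 = 1849 mg
CL = 0.693 × Vd / t½ = 0.693 × 268.0 / 19 = 9.775 L/h
D = CL × Css × τ / F = 9.775 × 6.9 × 12 / 0.32 = 2529 mg

(a) 1850 mg; (b) 2530 mg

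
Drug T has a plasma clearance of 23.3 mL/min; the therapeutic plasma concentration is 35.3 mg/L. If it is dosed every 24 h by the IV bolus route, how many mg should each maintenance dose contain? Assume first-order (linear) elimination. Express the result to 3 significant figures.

1180 mg

CL = 23.3 mL/min = 23.3 × 0.06 = 1.398 L/h
At steady state, dose per interval replaces the amount cleared in that interval: D/τ = CL·Css.
D = CL × Css × τ = 1.398 × 35.3 × 24 = 1184 mg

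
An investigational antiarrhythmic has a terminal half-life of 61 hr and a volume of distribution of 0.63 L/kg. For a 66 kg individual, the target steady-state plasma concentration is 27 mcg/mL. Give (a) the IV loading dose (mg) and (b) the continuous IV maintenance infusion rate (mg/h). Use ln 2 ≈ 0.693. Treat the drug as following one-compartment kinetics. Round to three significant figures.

Vd = 0.63 L/kg × 66 kg = 41.58 L
LD = Vd × C = 41.58 × 27 = 1123 mg
CL = 0.693 × Vd / t½ = 0.693 × 41.58 / 61 = 0.4724 L/h
Infusion rate = CL × Css = 0.4724 × 27 = 12.75 mg/h

(a) 1120 mg; (b) 12.8 mg/h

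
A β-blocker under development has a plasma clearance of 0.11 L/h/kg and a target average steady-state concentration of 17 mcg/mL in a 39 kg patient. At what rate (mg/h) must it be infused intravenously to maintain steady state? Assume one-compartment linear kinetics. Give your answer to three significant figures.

72.9 mg/h

CL = 0.11 L/h/kg × 39 kg = 4.290 L/h
Infusion rate = CL · Css = 4.290 L/h × 17 mg/L = 72.93 mg/h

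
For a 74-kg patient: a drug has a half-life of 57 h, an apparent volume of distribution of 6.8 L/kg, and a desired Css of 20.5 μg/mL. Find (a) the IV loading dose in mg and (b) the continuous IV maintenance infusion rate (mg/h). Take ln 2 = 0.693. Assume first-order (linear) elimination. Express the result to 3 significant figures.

Vd(total) = 74 kg × 6.8 L/kg = 503.2 L
LD = Vd × C = 503.2 × 20.5 = 10320 mg
CL = 0.693 × Vd / t½ = 0.693 × 503.2 / 57 = 6.118 L/h
Infusion rate = CL × Css = 6.118 × 20.5 = 125.4 mg/h

(a) 10300 mg; (b) 125 mg/h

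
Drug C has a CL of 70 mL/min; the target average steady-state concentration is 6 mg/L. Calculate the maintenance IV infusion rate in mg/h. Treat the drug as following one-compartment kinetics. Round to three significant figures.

25.2 mg/h

CL = 70 mL/min × 60/1000 = 4.200 L/h
Infusion rate = CL · Css = 4.200 L/h × 6 mg/L = 25.20 mg/h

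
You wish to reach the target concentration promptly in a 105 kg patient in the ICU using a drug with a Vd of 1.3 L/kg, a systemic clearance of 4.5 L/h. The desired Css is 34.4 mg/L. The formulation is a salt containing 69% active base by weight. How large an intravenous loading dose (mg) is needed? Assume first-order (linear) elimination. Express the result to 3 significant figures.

6810 mg

Vd(total) = 105 kg × 1.3 L/kg = 136.5 L
LD is governed by Vd — clearance does not enter the loading-dose calculation.
LD = Vd × C / S = 136.5 × 34.40 / 0.69 = 6805 mg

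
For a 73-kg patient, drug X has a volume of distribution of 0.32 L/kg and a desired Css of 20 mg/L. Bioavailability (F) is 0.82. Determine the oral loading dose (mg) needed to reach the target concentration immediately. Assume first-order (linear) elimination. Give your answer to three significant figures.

Total Vd = 0.32 × 73 = 23.36 L
The loading dose fills Vd to the target concentration.
LD = Vd × C / F = 23.36 × 20.00 / 0.82 = 569.8 mg

570 mg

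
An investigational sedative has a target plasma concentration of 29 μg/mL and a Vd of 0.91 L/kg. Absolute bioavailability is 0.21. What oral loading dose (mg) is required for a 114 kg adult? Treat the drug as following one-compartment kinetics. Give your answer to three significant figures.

14300 mg

Vd = 0.91 L/kg × 114 kg = 103.7 L
LD = Vd × C / F = 103.7 × 29.00 / 0.21 = 14320 mg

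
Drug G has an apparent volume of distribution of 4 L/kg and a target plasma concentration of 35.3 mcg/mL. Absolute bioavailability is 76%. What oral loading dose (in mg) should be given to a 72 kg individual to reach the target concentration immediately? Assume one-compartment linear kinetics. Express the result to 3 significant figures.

13400 mg

Vd(total) = 72 kg × 4 L/kg = 288.0 L
LD = Vd × C / F = 288.0 × 35.30 / 0.76 = 13380 mg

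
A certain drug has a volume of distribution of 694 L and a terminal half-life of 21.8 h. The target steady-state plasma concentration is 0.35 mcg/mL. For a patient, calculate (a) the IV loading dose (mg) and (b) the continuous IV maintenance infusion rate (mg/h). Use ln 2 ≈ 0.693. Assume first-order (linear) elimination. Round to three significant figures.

(a) 243 mg; (b) 7.72 mg/h

LD = Vd × C = 694.0 × 0.35 = 242.9 mg
CL = 0.693 × Vd / t½ = 0.693 × 694.0 / 21.8 = 22.06 L/h
Infusion rate = CL × Css = 22.06 × 0.35 = 7.721 mg/h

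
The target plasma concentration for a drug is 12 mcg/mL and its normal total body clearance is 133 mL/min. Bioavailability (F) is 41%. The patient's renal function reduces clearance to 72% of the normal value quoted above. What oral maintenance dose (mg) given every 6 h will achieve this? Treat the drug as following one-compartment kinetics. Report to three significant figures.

1010 mg

CL = 133 mL/min × 60/1000 = 7.980 L/h
Patient clearance = 0.72 × 7.980 = 5.746 L/h
D = CL × Css × τ / F = 5.746 × 12 × 6 / 0.41 = 1009 mg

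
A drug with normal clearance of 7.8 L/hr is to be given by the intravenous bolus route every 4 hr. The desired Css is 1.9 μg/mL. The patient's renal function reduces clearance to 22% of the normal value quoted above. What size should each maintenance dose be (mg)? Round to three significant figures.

13.0 mg

Patient clearance = 0.22 × 7.800 = 1.716 L/h
At steady state, dose per interval replaces the amount cleared in that interval: D/τ = CL·Css.
D = CL × Css × τ = 1.716 × 1.9 × 4 = 13.04 mg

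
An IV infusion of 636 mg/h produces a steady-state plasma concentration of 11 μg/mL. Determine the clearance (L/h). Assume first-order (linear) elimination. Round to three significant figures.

57.8 L/h

At steady state, infusion rate = CL × Css, so CL = rate / Css.
CL = 636 / 11 = 57.82 L/h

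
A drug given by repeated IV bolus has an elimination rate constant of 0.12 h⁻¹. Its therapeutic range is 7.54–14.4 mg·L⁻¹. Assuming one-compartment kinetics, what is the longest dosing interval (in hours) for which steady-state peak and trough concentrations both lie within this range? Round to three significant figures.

Between IV bolus doses, concentration decays as C = C₀·e^(−kτ), so C_peak/C_trough = e^(kτ).
τ_max = ln(C_peak/C_trough) / k = ln(14.4/7.54) / 0.1200 = 0.6470 / 0.1200 = 5.392 h

5.39 h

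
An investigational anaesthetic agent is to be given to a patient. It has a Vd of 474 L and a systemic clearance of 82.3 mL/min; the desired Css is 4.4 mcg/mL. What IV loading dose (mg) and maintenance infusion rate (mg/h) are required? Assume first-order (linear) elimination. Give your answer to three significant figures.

(a) 2090 mg; (b) 21.7 mg/h

Loading: fill Vd to C_target → 474.0 L × 4.4 mg/L = 2086 mg
CL = 82.3 mL/min × 60/1000 = 4.938 L/h
Maintenance infusion rate = CL × Css = 4.938 × 4.4 = 21.73 mg/h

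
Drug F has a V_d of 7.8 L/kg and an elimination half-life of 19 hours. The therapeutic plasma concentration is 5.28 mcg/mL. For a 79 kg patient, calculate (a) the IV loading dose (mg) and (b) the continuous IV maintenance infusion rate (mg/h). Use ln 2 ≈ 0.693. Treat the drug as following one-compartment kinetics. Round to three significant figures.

(a) 3250 mg; (b) 119 mg/h

Vd(total) = 79 kg × 7.8 L/kg = 616.2 L
LD = Vd × C = 616.2 × 5.28 = 3254 mg
CL = 0.693 × Vd / t½ = 0.693 × 616.2 / 19 = 22.48 L/h
Infusion rate = CL × Css = 22.48 × 5.28 = 118.7 mg/h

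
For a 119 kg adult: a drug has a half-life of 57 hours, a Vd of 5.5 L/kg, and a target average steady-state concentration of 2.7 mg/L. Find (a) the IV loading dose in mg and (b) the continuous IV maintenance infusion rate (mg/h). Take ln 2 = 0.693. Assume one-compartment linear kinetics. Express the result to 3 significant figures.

Total Vd = 5.5 × 119 = 654.5 L
LD = Vd × C = 654.5 × 2.7 = 1767 mg
CL = 0.693 × Vd / t½ = 0.693 × 654.5 / 57 = 7.957 L/h
Infusion rate = CL × Css = 7.957 × 2.7 = 21.48 mg/h

(a) 1770 mg; (b) 21.5 mg/h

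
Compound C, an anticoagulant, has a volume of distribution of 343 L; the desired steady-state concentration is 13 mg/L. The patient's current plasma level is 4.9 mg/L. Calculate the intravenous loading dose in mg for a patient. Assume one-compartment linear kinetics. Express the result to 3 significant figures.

Concentration deficit ΔC = 13 − 4.9 = 8.100 mg/L
LD = Vd × ΔC = 343.0 × 8.100 = 2778 mg

2780 mg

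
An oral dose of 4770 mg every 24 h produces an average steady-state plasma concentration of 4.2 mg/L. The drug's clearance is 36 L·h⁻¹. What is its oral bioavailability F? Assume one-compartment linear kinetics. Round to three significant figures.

0.761

F·D/τ = CL·Css at steady state → F = CL·Css·τ / D.
F = 36 × 4.2 × 24 / 4770 = 0.761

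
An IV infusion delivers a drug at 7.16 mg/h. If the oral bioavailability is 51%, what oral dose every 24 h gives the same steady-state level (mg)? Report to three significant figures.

337 mg

To maintain the same Css, the systemic dosing rate must be unchanged: F·D/τ = infusion rate.
D = rate × τ / F = 7.16 × 24 / 0.51 = 336.9 mg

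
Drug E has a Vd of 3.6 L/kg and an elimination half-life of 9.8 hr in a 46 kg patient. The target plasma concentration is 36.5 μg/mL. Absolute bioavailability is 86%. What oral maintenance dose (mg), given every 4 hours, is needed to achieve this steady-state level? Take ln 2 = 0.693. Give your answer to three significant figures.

1990 mg

Vd(total) = 46 kg × 3.6 L/kg = 165.6 L
CL = 0.693 × Vd / t½ = 0.693 × 165.6 / 9.8 = 11.71 L/h
D = CL × Css × τ / F = 11.71 × 36.5 × 4 / 0.86 = 1988 mg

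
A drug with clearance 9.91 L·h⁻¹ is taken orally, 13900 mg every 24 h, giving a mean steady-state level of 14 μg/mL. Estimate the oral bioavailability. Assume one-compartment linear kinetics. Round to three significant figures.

0.240

F·D/τ = CL·Css at steady state → F = CL·Css·τ / D.
F = 9.91 × 14 × 24 / 13900 = 0.240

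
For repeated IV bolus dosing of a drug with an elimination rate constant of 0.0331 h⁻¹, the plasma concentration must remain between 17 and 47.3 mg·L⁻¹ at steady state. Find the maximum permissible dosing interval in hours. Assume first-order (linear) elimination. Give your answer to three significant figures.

30.9 h

Between IV bolus doses, concentration decays as C = C₀·e^(−kτ), so C_peak/C_trough = e^(kτ).
τ_max = ln(C_peak/C_trough) / k = ln(47.3/17) / 0.03310 = 1.023 / 0.03310 = 30.91 h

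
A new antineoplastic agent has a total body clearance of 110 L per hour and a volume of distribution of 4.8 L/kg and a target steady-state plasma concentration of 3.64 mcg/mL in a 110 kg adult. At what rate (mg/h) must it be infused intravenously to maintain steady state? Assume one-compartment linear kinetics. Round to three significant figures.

400 mg/h

Infusion rate = CL · Css = 110.0 L/h × 3.64 mg/L = 400.4 mg/h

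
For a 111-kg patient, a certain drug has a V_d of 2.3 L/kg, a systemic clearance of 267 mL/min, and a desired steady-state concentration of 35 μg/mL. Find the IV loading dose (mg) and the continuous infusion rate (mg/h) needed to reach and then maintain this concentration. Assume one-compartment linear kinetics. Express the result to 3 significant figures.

(a) 8940 mg; (b) 561 mg/h

Total Vd = 2.3 × 111 = 255.3 L
Loading dose = Vd × C = 255.3 × 35 = 8936 mg
Convert clearance: 267 mL/min × 60 min/h ÷ 1000 mL/L = 16.02 L/h
Maintenance: replace elimination → rate = CL × Css = 16.02 × 35 = 560.7 mg/h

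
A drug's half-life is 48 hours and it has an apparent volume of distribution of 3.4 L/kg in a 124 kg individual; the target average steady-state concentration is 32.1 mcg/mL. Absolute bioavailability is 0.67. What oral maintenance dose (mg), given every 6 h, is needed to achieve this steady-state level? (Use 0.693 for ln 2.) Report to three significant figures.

Vd(total) = 124 kg × 3.4 L/kg = 421.6 L
CL = ln 2 · Vd / t½ = 0.693 × 421.6 / 48 = 6.087 L/h
D = CL × Css × τ / F = 6.087 × 32.1 × 6 / 0.67 = 1750 mg

1750 mg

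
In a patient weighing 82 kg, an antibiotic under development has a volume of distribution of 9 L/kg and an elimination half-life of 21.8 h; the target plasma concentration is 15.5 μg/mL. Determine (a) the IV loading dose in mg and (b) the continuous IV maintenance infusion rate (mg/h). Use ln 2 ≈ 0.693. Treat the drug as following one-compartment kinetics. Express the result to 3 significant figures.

Total Vd = 9 × 82 = 738.0 L
LD = Vd × C = 738.0 × 15.5 = 11440 mg
CL = 0.693 × Vd / t½ = 0.693 × 738.0 / 21.8 = 23.46 L/h
Infusion rate = CL × Css = 23.46 × 15.5 = 363.6 mg/h

(a) 11400 mg; (b) 364 mg/h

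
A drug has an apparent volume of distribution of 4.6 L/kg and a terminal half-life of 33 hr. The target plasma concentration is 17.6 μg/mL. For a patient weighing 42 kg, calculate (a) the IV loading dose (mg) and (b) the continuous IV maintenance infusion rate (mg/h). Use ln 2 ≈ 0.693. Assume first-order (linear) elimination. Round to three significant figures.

Total Vd = 4.6 × 42 = 193.2 L
LD = Vd × C = 193.2 × 17.6 = 3400 mg
CL = 0.693 × Vd / t½ = 0.693 × 193.2 / 33 = 4.057 L/h
Infusion rate = CL × Css = 4.057 × 17.6 = 71.40 mg/h

(a) 3400 mg; (b) 71.4 mg/h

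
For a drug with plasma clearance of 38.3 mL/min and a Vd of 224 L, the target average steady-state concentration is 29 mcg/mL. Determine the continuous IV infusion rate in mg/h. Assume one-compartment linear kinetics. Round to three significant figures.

CL = 38.3 mL/min = 38.3 × 0.06 = 2.298 L/h
Infusion rate = CL · Css = 2.298 L/h × 29 mg/L = 66.64 mg/h

66.6 mg/h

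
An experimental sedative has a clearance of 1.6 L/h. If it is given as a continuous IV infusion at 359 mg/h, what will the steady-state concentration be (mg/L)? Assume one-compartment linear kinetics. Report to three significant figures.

224 mg/L

Css = rate / CL = 359 / 1.600 = 224.4 mg/L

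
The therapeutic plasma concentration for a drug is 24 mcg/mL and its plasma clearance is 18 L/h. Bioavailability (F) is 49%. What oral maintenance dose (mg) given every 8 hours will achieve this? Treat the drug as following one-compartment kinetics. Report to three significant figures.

D = CL × Css × τ / F = 18.00 × 24 × 8 / 0.49 = 7053 mg

7050 mg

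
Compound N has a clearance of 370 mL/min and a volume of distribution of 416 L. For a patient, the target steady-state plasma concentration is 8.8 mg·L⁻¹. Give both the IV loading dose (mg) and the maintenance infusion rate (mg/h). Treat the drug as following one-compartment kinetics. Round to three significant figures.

(a) 3660 mg; (b) 195 mg/h

Loading: fill Vd to C_target → 416.0 L × 8.8 mg/L = 3661 mg
Convert clearance: 370 mL/min × 60 min/h ÷ 1000 mL/L = 22.20 L/h
Maintenance infusion rate = CL × Css = 22.20 × 8.8 = 195.4 mg/h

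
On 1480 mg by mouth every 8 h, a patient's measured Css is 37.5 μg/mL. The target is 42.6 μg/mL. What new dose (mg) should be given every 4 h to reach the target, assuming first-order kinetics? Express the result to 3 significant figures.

For first-order elimination, Css ∝ F·D/(CL·τ); F and CL are unchanged, so Css ∝ D/τ.
D₂ = D₁ × (Css,target / Css,current) × (τ₂/τ₁) = 1480 × (42.6/37.5) × (4/8) = 840.6 mg

841 mg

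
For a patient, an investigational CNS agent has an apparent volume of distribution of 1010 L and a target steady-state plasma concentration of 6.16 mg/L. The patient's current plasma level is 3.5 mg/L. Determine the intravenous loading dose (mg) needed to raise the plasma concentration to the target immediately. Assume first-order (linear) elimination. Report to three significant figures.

Concentration deficit ΔC = 6.16 − 3.5 = 2.660 mg/L
LD = Vd × ΔC = 1010 × 2.660 = 2687 mg

2690 mg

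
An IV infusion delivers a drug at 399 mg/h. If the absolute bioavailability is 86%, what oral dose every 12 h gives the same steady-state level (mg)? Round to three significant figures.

5570 mg

To maintain the same Css, the systemic dosing rate must be unchanged: F·D/τ = infusion rate.
D = rate × τ / F = 399 × 12 / 0.86 = 5567 mg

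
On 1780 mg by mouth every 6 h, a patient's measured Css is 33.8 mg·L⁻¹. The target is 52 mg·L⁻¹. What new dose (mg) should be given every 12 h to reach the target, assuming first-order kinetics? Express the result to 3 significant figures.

With linear kinetics, Css is proportional to dose rate (D/τ) at fixed clearance.
D₂ = D₁ × (Css,target / Css,current) × (τ₂/τ₁) = 1780 × (52/33.8) × (12/6) = 5477 mg

5480 mg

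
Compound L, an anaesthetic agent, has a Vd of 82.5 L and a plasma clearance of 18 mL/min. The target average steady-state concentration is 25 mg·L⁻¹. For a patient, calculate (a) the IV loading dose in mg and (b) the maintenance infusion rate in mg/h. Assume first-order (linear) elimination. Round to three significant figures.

(a) 2060 mg; (b) 27.0 mg/h

Loading: fill Vd to C_target → 82.50 L × 25 mg/L = 2063 mg
CL = 18 mL/min × 60/1000 = 1.080 L/h
Maintenance: replace elimination → rate = CL × Css = 1.080 × 25 = 27.00 mg/h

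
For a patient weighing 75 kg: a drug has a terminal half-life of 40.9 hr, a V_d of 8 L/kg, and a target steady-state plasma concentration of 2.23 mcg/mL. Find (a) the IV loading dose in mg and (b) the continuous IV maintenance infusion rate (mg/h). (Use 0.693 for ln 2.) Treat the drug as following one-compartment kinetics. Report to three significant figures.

Total Vd = 8 × 75 = 600.0 L
LD = Vd × C = 600.0 × 2.23 = 1338 mg
CL = 0.693 × Vd / t½ = 0.693 × 600.0 / 40.9 = 10.17 L/h
Infusion rate = CL × Css = 10.17 × 2.23 = 22.68 mg/h

(a) 1340 mg; (b) 22.7 mg/h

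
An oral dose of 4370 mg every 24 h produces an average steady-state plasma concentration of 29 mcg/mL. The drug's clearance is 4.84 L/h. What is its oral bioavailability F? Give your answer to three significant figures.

F·D/τ = CL·Css at steady state → F = CL·Css·τ / D.
F = 4.84 × 29 × 24 / 4370 = 0.771

0.771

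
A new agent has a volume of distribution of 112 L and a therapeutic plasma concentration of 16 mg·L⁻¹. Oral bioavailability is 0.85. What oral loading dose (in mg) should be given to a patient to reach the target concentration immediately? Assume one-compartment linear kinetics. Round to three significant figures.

2110 mg

LD = Vd × C / F = 112.0 × 16.00 / 0.85 = 2108 mg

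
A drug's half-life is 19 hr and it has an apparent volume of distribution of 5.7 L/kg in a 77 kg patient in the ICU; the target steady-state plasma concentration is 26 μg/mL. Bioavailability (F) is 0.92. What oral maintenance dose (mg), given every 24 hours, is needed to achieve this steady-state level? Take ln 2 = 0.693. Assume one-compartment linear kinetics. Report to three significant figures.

Vd = 5.7 L/kg × 77 kg = 438.9 L
CL = 0.693 × Vd / t½ = 0.693 × 438.9 / 19 = 16.01 L/h
D = CL × Css × τ / F = 16.01 × 26 × 24 / 0.92 = 10860 mg

10900 mg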